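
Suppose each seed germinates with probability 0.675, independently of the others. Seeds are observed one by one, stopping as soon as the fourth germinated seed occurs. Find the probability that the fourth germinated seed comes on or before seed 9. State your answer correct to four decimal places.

Finishing within 9 seeds ⇔ at least 4 successes in the first 9. With X ~ Binomial(9, 0.675), P(Y ≤ 9) = 1 − P(X ≤ 3).
  k=0: C(9,0)·0.675^0·0.325^9 = 0.000040
  k=1: C(9,1)·0.675^1·0.325^8 = 0.000756
  k=2: C(9,2)·0.675^2·0.325^7 = 0.006282
  k=3: C(9,3)·0.675^3·0.325^6 = 0.030443
1 − 0.037522 = 0.962478

0.9625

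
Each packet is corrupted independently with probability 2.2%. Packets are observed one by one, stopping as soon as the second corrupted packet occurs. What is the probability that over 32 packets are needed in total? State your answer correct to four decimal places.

Needing more than 32 packets ⇔ fewer than 2 successes in the first 32. With X ~ Binomial(32, 0.022), P(Y > 32) = P(X ≤ 1).
  k=0: C(32,0)·0.022^0·0.978^32 = 0.490731
  k=1: C(32,1)·0.022^1·0.978^31 = 0.353246
P(X ≤ 1) = 0.843977

0.8440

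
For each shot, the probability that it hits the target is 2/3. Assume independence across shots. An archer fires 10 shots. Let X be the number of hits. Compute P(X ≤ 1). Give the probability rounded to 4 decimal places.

X ~ Binomial(10, 0.666667); P(X ≤ 1) = Σ C(10,k) p^k (1−p)^(10−k) over k:
  k=0: C(10,0)·0.666667^0·0.333333^10 = 0.000017
  k=1: C(10,1)·0.666667^1·0.333333^9 = 0.000339
Total = 0.000356

0.0004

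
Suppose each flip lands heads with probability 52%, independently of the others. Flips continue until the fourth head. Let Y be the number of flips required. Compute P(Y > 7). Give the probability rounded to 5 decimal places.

0.45632

Needing more than 7 flips ⇔ fewer than 4 successes in the first 7. With X ~ Binomial(7, 0.52), P(Y > 7) = P(X ≤ 3).
  k=0: C(7,0)·0.52^0·0.48^7 = 0.0058707
  k=1: C(7,1)·0.52^1·0.48^6 = 0.0445193
  k=2: C(7,2)·0.52^2·0.48^5 = 0.1446879
  k=3: C(7,3)·0.52^3·0.48^4 = 0.2612420
P(X ≤ 3) = 0.4563199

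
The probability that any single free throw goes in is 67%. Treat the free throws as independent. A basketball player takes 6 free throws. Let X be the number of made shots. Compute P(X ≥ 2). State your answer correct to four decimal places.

X ~ Binomial(6, 0.67); P(X ≥ 2) = Σ C(6,k) p^k (1−p)^(6−k) over k:
  k=2: C(6,2)·0.67^2·0.33^4 = 0.079854
  k=3: C(6,3)·0.67^3·0.33^3 = 0.216170
  k=4: C(6,4)·0.67^4·0.33^2 = 0.329169
  k=5: C(6,5)·0.67^5·0.33^1 = 0.267325
  k=6: C(6,6)·0.67^6·0.33^0 = 0.090458
Total = 0.982976

0.9830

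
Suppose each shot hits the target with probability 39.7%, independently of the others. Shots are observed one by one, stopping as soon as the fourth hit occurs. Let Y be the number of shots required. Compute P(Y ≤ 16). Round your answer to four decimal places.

Finishing within 16 shots ⇔ at least 4 successes in the first 16. With X ~ Binomial(16, 0.397), P(Y ≤ 16) = 1 − P(X ≤ 3).
  k=0: C(16,0)·0.397^0·0.603^16 = 0.000306
  k=1: C(16,1)·0.397^1·0.603^15 = 0.003219
  k=2: C(16,2)·0.397^2·0.603^14 = 0.015893
  k=3: C(16,3)·0.397^3·0.603^13 = 0.048830
1 − 0.068247 = 0.931753

0.9318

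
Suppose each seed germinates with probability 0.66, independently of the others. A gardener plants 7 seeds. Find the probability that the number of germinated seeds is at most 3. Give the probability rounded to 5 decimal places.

0.18369

X ~ Binomial(7, 0.66); P(X ≤ 3) = Σ C(7,k) p^k (1−p)^(7−k) over k:
  k=0: C(7,0)·0.66^0·0.34^7 = 0.0005252
  k=1: C(7,1)·0.66^1·0.34^6 = 0.0071370
  k=2: C(7,2)·0.66^2·0.34^5 = 0.0415625
  k=3: C(7,3)·0.66^3·0.34^4 = 0.1344669
Total = 0.1836917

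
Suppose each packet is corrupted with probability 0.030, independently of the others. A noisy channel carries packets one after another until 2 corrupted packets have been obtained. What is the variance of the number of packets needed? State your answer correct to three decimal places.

2155.556

Y = total packets until the second success; negative binomial with r=2, p=0.03.
Var(Y) = r(1−p)/p² = 2·0.97 / 0.03² = 2155.55556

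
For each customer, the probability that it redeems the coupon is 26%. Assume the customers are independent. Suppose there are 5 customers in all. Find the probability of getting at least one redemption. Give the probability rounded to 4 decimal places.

0.7781

P(at least one) = 1 − P(none) = 1 − (1 − 0.26)^5
= 1 − 0.221901 = 0.778099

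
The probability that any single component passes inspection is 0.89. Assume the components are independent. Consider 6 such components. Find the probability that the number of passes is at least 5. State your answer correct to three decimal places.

X ~ Binomial(6, 0.89); P(X ≥ 5) = Σ C(6,k) p^k (1−p)^(6−k) over k:
  k=5: C(6,5)·0.89^5·0.11^1 = 0.36855
  k=6: C(6,6)·0.89^6·0.11^0 = 0.49698
Total = 0.86553

0.866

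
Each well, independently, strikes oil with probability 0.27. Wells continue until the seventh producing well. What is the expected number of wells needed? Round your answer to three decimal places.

25.926

Y = total wells until the seventh success; negative binomial with r=7, p=0.27.
E[Y] = r / p = 7 / 0.27 = 25.92593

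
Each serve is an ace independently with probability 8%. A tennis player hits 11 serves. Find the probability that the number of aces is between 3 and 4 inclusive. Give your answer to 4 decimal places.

0.0509

X ~ Binomial(11, 0.08); P(3 ≤ X ≤ 4) = Σ C(11,k) p^k (1−p)^(11−k) over k:
  k=3: C(11,3)·0.08^3·0.92^8 = 0.043357
  k=4: C(11,4)·0.08^4·0.92^7 = 0.007540
Total = 0.050897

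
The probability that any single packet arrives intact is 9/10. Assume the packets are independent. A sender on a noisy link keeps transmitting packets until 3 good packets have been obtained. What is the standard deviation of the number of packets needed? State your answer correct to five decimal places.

0.60858

Y = total packets until the third success; negative binomial with r=3, p=0.90.
SD(Y) = √[r(1−p)/p²] = √(0.3703704) = 0.6085806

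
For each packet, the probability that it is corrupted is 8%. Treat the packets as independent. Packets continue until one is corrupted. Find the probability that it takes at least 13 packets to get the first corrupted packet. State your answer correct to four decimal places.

0.3677

Y = number of packets to the first success; geometric, p = 0.08.
P(Y > 12) = P(first 12 all fail) = (1−p)^12 = 0.367666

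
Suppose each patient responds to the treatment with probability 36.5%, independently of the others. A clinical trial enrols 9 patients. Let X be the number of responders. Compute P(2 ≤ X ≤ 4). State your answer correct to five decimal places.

0.69835

X ~ Binomial(9, 0.365); P(2 ≤ X ≤ 4) = Σ C(9,k) p^k (1−p)^(9−k) over k:
  k=2: C(9,2)·0.365^2·0.635^7 = 0.1996661
  k=3: C(9,3)·0.365^3·0.635^6 = 0.2677936
  k=4: C(9,4)·0.365^4·0.635^5 = 0.2308929
Total = 0.6983526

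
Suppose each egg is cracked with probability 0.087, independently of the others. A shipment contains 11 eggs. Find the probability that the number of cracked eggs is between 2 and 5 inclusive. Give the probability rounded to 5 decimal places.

0.24729

X ~ Binomial(11, 0.087); P(2 ≤ X ≤ 5) = Σ C(11,k) p^k (1−p)^(11−k) over k:
  k=2: C(11,2)·0.087^2·0.913^9 = 0.1835009
  k=3: C(11,3)·0.087^3·0.913^8 = 0.0524575
  k=4: C(11,4)·0.087^4·0.913^7 = 0.0099974
  k=5: C(11,5)·0.087^5·0.913^6 = 0.0013337
Total = 0.2472895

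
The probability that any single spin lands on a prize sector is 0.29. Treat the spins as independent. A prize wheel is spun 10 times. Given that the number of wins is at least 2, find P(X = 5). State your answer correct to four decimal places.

0.1118

X ~ Binomial(10, 0.29). Want P(X=5 | X≥2) = P(X=5) / P(X≥2).
P(X=5) = C(10,5)·0.29^5·0.71^5 = 0.093257
P(X≥2) = 1 − 0.032552 − 0.132961 = 0.834487
Ratio = 0.093257 / 0.834487 = 0.111754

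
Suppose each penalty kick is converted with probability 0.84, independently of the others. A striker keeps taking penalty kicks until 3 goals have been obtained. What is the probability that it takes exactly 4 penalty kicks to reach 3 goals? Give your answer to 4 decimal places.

0.2845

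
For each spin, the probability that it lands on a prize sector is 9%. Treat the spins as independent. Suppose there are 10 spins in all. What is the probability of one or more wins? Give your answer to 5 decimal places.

P(at least one) = 1 − P(none) = 1 − (1 − 0.09)^10
= 1 − 0.3894161 = 0.6105839

0.61058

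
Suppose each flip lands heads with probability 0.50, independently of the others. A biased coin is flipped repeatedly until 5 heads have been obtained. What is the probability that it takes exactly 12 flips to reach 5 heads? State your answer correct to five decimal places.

0.08057

Y = trial on which the fifth success occurs; negative binomial, r=5, p=0.50.
P(Y=12) = C(11,4) · p^5 · (1−p)^7
= 330 · 0.03125 · 0.0078125 = 0.0805664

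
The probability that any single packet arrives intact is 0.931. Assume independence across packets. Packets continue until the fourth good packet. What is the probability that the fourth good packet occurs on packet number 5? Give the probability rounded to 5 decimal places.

Y = trial on which the fourth success occurs; negative binomial, r=4, p=0.931.
P(Y=5) = C(4,3) · p^4 · (1−p)^1
= 4 · 0.75127 · 0.069 = 0.2073518

0.20735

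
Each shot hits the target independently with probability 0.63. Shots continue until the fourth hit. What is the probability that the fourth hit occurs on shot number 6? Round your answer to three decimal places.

Y = trial on which the fourth success occurs; negative binomial, r=4, p=0.63.
P(Y=6) = C(5,3) · p^4 · (1−p)^2
= 10 · 0.15753 · 0.1369 = 0.21566

0.216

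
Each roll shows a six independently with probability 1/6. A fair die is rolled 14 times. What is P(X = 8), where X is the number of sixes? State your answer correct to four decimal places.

0.0006

X ~ Binomial(n=14, p=0.166667).
P(X=8) = C(14,8) · p^8 · (1−p)^6
= 3003 · 5.9537e-07 · 0.3349 = 0.000599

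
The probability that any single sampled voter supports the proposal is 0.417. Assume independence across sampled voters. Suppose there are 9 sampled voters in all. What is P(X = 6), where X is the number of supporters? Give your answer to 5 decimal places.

X ~ Binomial(n=9, p=0.417).
P(X=6) = C(9,6) · p^6 · (1−p)^3
= 84 · 0.0052579 · 0.19816 = 0.0875188

0.08752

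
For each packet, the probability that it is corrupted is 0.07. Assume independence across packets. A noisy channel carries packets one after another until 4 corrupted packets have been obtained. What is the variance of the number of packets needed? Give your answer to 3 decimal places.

Y = total packets until the fourth success; negative binomial with r=4, p=0.07.
Var(Y) = r(1−p)/p² = 4·0.93 / 0.07² = 759.18367

759.184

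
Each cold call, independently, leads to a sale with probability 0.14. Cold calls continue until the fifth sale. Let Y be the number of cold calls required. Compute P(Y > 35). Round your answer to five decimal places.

0.44599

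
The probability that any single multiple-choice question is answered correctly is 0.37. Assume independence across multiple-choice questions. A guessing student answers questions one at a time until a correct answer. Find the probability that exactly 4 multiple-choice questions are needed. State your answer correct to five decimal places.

Geometric (trials to first success), p = 0.37.
P(Y = 4) = (1−p)^3 · p = 0.25005 · 0.37 = 0.0925174

0.09252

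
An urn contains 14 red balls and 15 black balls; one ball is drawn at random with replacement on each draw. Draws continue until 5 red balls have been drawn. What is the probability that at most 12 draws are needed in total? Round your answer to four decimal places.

0.7711

Finishing within 12 draws ⇔ at least 5 successes in the first 12. With X ~ Binomial(12, 0.482759), P(Y ≤ 12) = 1 − P(X ≤ 4).
  k=0: C(12,0)·0.482759^0·0.517241^12 = 0.000367
  k=1: C(12,1)·0.482759^1·0.517241^11 = 0.004107
  k=2: C(12,2)·0.482759^2·0.517241^10 = 0.021083
  k=3: C(12,3)·0.482759^3·0.517241^9 = 0.065592
  k=4: C(12,4)·0.482759^4·0.517241^8 = 0.137744
1 − 0.228893 = 0.771107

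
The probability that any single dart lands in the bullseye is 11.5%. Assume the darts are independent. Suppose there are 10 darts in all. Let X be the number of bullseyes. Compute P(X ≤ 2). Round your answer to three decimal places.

X ~ Binomial(10, 0.115); P(X ≤ 2) = Σ C(10,k) p^k (1−p)^(10−k) over k:
  k=0: C(10,0)·0.115^0·0.885^10 = 0.29474
  k=1: C(10,1)·0.115^1·0.885^9 = 0.38299
  k=2: C(10,2)·0.115^2·0.885^8 = 0.22395
Total = 0.90168

0.902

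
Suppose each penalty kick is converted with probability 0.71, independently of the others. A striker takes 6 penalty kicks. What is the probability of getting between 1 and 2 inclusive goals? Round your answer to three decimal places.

0.062

X ~ Binomial(6, 0.71); P(1 ≤ X ≤ 2) = Σ C(6,k) p^k (1−p)^(6−k) over k:
  k=1: C(6,1)·0.71^1·0.29^5 = 0.00874
  k=2: C(6,2)·0.71^2·0.29^4 = 0.05348
Total = 0.06222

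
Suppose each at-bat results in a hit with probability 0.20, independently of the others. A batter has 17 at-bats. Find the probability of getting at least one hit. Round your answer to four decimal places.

P(at least one) = 1 − P(none) = 1 − (1 − 0.20)^17
= 1 − 0.022518 = 0.977482

0.9775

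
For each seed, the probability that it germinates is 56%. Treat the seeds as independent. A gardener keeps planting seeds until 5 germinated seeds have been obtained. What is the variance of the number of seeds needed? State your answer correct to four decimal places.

7.0153

Y = total seeds until the fifth success; negative binomial with r=5, p=0.56.
Var(Y) = r(1−p)/p² = 5·0.44 / 0.56² = 7.015306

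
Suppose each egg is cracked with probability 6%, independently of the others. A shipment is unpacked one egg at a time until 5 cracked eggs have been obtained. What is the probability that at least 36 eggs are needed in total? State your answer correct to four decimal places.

Needing more than 35 eggs ⇔ fewer than 5 successes in the first 35. With X ~ Binomial(35, 0.06), P(Y > 35) = P(X ≤ 4).
  k=0: C(35,0)·0.06^0·0.94^35 = 0.114677
  k=1: C(35,1)·0.06^1·0.94^34 = 0.256192
  k=2: C(35,2)·0.06^2·0.94^33 = 0.277996
  k=3: C(35,3)·0.06^3·0.94^32 = 0.195189
  k=4: C(35,4)·0.06^4·0.94^31 = 0.099671
P(X ≤ 4) = 0.943725

0.9437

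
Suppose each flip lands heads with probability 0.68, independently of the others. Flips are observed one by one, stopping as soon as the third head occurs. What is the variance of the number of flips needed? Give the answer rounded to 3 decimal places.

Y = total flips until the third success; negative binomial with r=3, p=0.68.
Var(Y) = r(1−p)/p² = 3·0.32 / 0.68² = 2.07612

2.076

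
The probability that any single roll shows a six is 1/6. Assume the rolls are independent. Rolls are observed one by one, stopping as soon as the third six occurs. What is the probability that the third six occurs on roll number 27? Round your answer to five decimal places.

Y = trial on which the third success occurs; negative binomial, r=3, p=0.166667.
P(Y=27) = C(26,2) · p^3 · (1−p)^24
= 325 · 0.0046296 · 0.012579 = 0.0189269

0.01893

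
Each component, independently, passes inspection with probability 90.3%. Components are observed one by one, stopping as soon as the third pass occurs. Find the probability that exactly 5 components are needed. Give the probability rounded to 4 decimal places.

Y = trial on which the third success occurs; negative binomial, r=3, p=0.903.
P(Y=5) = C(4,2) · p^3 · (1−p)^2
= 6 · 0.73631 · 0.009409 = 0.041568

0.0416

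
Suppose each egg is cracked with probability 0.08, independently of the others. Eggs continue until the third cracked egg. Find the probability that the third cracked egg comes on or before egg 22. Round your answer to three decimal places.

0.256

Finishing within 22 eggs ⇔ at least 3 successes in the first 22. With X ~ Binomial(22, 0.08), P(Y ≤ 22) = 1 − P(X ≤ 2).
  k=0: C(22,0)·0.08^0·0.92^22 = 0.15971
  k=1: C(22,1)·0.08^1·0.92^21 = 0.30553
  k=2: C(22,2)·0.08^2·0.92^20 = 0.27896
1 − 0.74421 = 0.25579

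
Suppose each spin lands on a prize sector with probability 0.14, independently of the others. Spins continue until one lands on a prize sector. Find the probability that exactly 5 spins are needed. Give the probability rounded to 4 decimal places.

0.0766

Geometric (trials to first success), p = 0.14.
P(Y = 5) = (1−p)^4 · p = 0.54701 · 0.14 = 0.076581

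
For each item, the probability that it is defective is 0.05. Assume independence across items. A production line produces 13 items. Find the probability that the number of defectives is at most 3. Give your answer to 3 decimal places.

X ~ Binomial(13, 0.05); P(X ≤ 3) = Σ C(13,k) p^k (1−p)^(13−k) over k:
  k=0: C(13,0)·0.05^0·0.95^13 = 0.51334
  k=1: C(13,1)·0.05^1·0.95^12 = 0.35123
  k=2: C(13,2)·0.05^2·0.95^11 = 0.11092
  k=3: C(13,3)·0.05^3·0.95^10 = 0.02140
Total = 0.99690

0.997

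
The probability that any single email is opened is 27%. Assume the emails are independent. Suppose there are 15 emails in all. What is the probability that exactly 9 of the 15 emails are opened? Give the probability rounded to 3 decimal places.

X ~ Binomial(n=15, p=0.27).
P(X=9) = C(15,9) · p^9 · (1−p)^6
= 5005 · 7.6256e-06 · 0.15133 = 0.00578

0.006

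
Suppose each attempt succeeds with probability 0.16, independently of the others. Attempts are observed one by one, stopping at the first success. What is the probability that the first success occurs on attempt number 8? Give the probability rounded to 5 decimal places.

0.04721

Geometric (trials to first success), p = 0.16.
P(Y = 8) = (1−p)^7 · p = 0.29509 · 0.16 = 0.0472145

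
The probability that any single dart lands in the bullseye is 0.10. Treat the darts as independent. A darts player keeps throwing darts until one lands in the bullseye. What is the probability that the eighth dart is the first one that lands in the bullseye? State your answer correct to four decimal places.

Geometric (trials to first success), p = 0.10.
P(Y = 8) = (1−p)^7 · p = 0.4783 · 0.10 = 0.047830

0.0478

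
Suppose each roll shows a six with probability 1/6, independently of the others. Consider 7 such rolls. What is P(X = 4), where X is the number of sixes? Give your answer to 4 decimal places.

X ~ Binomial(n=7, p=0.166667).
P(X=4) = C(7,4) · p^4 · (1−p)^3
= 35 · 0.0007716 · 0.5787 = 0.015629

0.0156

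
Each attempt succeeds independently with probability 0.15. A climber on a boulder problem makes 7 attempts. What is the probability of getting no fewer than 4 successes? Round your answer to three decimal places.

0.012

X ~ Binomial(7, 0.15); P(X ≥ 4) = Σ C(7,k) p^k (1−p)^(7−k) over k:
  k=4: C(7,4)·0.15^4·0.85^3 = 0.01088
  k=5: C(7,5)·0.15^5·0.85^2 = 0.00115
  k=6: C(7,6)·0.15^6·0.85^1 = 0.00007
  k=7: C(7,7)·0.15^7·0.85^0 = 0.00000
Total = 0.01210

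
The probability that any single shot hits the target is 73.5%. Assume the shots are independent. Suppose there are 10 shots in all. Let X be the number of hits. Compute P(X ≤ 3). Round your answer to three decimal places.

0.005

X ~ Binomial(10, 0.735); P(X ≤ 3) = Σ C(10,k) p^k (1−p)^(10−k) over k:
  k=0: C(10,0)·0.735^0·0.265^10 = 0.00000
  k=1: C(10,1)·0.735^1·0.265^9 = 0.00005
  k=2: C(10,2)·0.735^2·0.265^8 = 0.00059
  k=3: C(10,3)·0.735^3·0.265^7 = 0.00437
Total = 0.00501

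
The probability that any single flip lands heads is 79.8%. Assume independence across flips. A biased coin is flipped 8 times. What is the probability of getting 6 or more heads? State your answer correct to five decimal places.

0.79250

X ~ Binomial(8, 0.798); P(X ≥ 6) = Σ C(8,k) p^k (1−p)^(8−k) over k:
  k=6: C(8,6)·0.798^6·0.202^2 = 0.2950381
  k=7: C(8,7)·0.798^7·0.202^1 = 0.3330133
  k=8: C(8,8)·0.798^8·0.202^0 = 0.1644459
Total = 0.7924974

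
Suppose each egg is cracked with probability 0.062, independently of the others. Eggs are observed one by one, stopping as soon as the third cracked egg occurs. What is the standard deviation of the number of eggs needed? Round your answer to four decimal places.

27.0564

Y = total eggs until the third success; negative binomial with r=3, p=0.062.
SD(Y) = √[r(1−p)/p²] = √(732.049948) = 27.056422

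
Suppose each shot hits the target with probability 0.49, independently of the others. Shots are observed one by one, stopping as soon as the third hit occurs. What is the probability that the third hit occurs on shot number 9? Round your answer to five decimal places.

0.05797

Y = trial on which the third success occurs; negative binomial, r=3, p=0.49.
P(Y=9) = C(8,2) · p^3 · (1−p)^6
= 28 · 0.11765 · 0.017596 = 0.0579652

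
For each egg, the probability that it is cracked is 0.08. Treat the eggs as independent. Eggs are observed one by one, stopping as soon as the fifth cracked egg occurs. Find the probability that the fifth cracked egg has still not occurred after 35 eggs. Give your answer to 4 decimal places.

0.8557

Needing more than 35 eggs ⇔ fewer than 5 successes in the first 35. With X ~ Binomial(35, 0.08), P(Y > 35) = P(X ≤ 4).
  k=0: C(35,0)·0.08^0·0.92^35 = 0.054022
  k=1: C(35,1)·0.08^1·0.92^34 = 0.164416
  k=2: C(35,2)·0.08^2·0.92^33 = 0.243050
  k=3: C(35,3)·0.08^3·0.92^32 = 0.232482
  k=4: C(35,4)·0.08^4·0.92^31 = 0.161727
P(X ≤ 4) = 0.855698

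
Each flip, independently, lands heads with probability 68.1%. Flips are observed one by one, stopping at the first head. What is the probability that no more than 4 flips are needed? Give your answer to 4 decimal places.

0.9896

Y = number of flips to the first success; geometric, p = 0.681.
P(Y ≤ 4) = 1 − (1−p)^4 = 1 − 0.010355 = 0.989645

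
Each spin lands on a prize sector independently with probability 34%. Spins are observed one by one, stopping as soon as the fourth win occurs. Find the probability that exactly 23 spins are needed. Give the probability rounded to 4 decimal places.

Y = trial on which the fourth success occurs; negative binomial, r=4, p=0.34.
P(Y=23) = C(22,3) · p^4 · (1−p)^19
= 1540 · 0.013363 · 0.00037268 = 0.007670

0.0077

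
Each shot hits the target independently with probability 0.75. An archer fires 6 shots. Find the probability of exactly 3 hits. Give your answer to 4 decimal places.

0.1318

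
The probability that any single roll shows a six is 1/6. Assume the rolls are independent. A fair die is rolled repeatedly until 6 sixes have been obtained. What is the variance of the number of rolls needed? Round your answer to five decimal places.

Y = total rolls until the sixth success; negative binomial with r=6, p=0.166667.
Var(Y) = r(1−p)/p² = 6·0.833333 / 0.166667² = 180.0000000

180.00000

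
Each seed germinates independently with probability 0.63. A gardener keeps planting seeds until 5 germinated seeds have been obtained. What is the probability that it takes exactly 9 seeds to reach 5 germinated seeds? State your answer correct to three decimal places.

Y = trial on which the fifth success occurs; negative binomial, r=5, p=0.63.
P(Y=9) = C(8,4) · p^5 · (1−p)^4
= 70 · 0.099244 · 0.018742 = 0.13020

0.130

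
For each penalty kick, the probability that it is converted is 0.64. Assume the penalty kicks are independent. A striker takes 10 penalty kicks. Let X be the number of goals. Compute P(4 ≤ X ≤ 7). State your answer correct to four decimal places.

0.7289

X ~ Binomial(10, 0.64); P(4 ≤ X ≤ 7) = Σ C(10,k) p^k (1−p)^(10−k) over k:
  k=4: C(10,4)·0.64^4·0.36^6 = 0.076693
  k=5: C(10,5)·0.64^5·0.36^5 = 0.163611
  k=6: C(10,6)·0.64^6·0.36^4 = 0.242387
  k=7: C(10,7)·0.64^7·0.36^3 = 0.246234
Total = 0.728925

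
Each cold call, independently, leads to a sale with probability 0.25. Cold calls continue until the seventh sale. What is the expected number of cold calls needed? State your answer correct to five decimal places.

28.00000

Y = total cold calls until the seventh success; negative binomial with r=7, p=0.25.
E[Y] = r / p = 7 / 0.25 = 28.0000000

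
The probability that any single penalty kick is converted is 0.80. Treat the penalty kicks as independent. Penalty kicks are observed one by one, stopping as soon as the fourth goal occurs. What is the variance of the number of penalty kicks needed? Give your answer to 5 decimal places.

1.25000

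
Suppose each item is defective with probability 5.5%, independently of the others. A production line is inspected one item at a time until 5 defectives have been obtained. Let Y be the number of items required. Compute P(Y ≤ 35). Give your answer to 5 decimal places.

Finishing within 35 items ⇔ at least 5 successes in the first 35. With X ~ Binomial(35, 0.055), P(Y ≤ 35) = 1 − P(X ≤ 4).
  k=0: C(35,0)·0.055^0·0.945^35 = 0.1380744
  k=1: C(35,1)·0.055^1·0.945^34 = 0.2812628
  k=2: C(35,2)·0.055^2·0.945^33 = 0.2782864
  k=3: C(35,3)·0.055^3·0.945^32 = 0.1781622
  k=4: C(35,4)·0.055^4·0.945^31 = 0.0829538
1 − 0.9587397 = 0.0412603

0.04126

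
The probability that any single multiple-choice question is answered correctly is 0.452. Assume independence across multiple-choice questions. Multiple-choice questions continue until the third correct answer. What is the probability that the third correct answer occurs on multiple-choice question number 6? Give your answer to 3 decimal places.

0.152

Y = trial on which the third success occurs; negative binomial, r=3, p=0.452.
P(Y=6) = C(5,2) · p^3 · (1−p)^3
= 10 · 0.092345 · 0.16457 = 0.15197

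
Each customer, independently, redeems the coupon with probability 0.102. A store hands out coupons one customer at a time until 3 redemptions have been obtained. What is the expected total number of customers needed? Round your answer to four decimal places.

Y = total customers until the third success; negative binomial with r=3, p=0.102.
E[Y] = r / p = 3 / 0.102 = 29.411765

29.4118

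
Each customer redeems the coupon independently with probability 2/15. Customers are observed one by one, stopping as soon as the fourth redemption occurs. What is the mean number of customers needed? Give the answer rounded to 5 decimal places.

30.00000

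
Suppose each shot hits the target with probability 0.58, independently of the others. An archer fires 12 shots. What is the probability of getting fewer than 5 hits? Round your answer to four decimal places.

X ~ Binomial(12, 0.58); P(X ≤ 4) = Σ C(12,k) p^k (1−p)^(12−k) over k:
  k=0: C(12,0)·0.58^0·0.42^12 = 0.000030
  k=1: C(12,1)·0.58^1·0.42^11 = 0.000499
  k=2: C(12,2)·0.58^2·0.42^10 = 0.003792
  k=3: C(12,3)·0.58^3·0.42^9 = 0.017456
  k=4: C(12,4)·0.58^4·0.42^8 = 0.054239
Total = 0.076017

0.0760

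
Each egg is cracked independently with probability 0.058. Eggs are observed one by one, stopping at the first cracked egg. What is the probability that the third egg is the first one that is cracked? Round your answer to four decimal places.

0.0515

Geometric (trials to first success), p = 0.058.
P(Y = 3) = (1−p)^2 · p = 0.88736 · 0.058 = 0.051467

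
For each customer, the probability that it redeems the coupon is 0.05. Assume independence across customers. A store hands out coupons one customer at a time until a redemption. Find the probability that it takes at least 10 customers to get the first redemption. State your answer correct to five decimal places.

0.63025

Y = number of customers to the first success; geometric, p = 0.05.
P(Y > 9) = P(first 9 all fail) = (1−p)^9 = 0.6302494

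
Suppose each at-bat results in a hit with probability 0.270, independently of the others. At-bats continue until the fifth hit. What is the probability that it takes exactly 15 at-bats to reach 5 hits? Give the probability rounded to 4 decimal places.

0.0617

Y = trial on which the fifth success occurs; negative binomial, r=5, p=0.27.
P(Y=15) = C(14,4) · p^5 · (1−p)^10
= 1001 · 0.0014349 · 0.042976 = 0.061728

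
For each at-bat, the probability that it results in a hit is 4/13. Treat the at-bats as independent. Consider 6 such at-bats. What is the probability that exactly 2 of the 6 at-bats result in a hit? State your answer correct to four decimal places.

0.3262

X ~ Binomial(n=6, p=0.307692).
P(X=2) = C(6,2) · p^2 · (1−p)^4
= 15 · 0.094675 · 0.22972 = 0.326228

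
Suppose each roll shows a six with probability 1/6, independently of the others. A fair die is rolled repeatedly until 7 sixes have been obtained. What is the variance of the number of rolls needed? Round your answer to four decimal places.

Y = total rolls until the seventh success; negative binomial with r=7, p=0.166667.
Var(Y) = r(1−p)/p² = 7·0.833333 / 0.166667² = 210.000000

210.0000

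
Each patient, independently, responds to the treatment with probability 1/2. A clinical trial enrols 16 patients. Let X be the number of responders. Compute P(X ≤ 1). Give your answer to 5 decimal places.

0.00026

X ~ Binomial(16, 0.50); P(X ≤ 1) = Σ C(16,k) p^k (1−p)^(16−k) over k:
  k=0: C(16,0)·0.50^0·0.50^16 = 0.0000153
  k=1: C(16,1)·0.50^1·0.50^15 = 0.0002441
Total = 0.0002594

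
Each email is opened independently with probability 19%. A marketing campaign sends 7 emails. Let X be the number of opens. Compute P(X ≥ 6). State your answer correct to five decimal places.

X ~ Binomial(7, 0.19); P(X ≥ 6) = Σ C(7,k) p^k (1−p)^(7−k) over k:
  k=6: C(7,6)·0.19^6·0.81^1 = 0.0002668
  k=7: C(7,7)·0.19^7·0.81^0 = 0.0000089
Total = 0.0002757

0.00028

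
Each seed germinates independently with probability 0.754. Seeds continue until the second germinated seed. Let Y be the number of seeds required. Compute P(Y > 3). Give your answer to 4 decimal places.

0.1518

Needing more than 3 seeds ⇔ fewer than 2 successes in the first 3. With X ~ Binomial(3, 0.754), P(Y > 3) = P(X ≤ 1).
  k=0: C(3,0)·0.754^0·0.246^3 = 0.014887
  k=1: C(3,1)·0.754^1·0.246^2 = 0.136887
P(X ≤ 1) = 0.151774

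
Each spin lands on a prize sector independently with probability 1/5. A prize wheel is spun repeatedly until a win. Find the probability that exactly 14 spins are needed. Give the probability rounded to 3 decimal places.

0.011

Geometric (trials to first success), p = 0.20.
P(Y = 14) = (1−p)^13 · p = 0.054976 · 0.20 = 0.01100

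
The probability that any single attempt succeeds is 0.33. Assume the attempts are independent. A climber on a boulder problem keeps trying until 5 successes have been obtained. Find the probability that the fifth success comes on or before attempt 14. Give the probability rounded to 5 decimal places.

0.51376

Finishing within 14 attempts ⇔ at least 5 successes in the first 14. With X ~ Binomial(14, 0.33), P(Y ≤ 14) = 1 − P(X ≤ 4).
  k=0: C(14,0)·0.33^0·0.67^14 = 0.0036732
  k=1: C(14,1)·0.33^1·0.67^13 = 0.0253288
  k=2: C(14,2)·0.33^2·0.67^12 = 0.0810899
  k=3: C(14,3)·0.33^3·0.67^11 = 0.1597593
  k=4: C(14,4)·0.33^4·0.67^10 = 0.2163903
1 − 0.4862415 = 0.5137585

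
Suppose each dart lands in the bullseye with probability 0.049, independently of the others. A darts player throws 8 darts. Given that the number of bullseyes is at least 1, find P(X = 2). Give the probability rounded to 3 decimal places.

0.150

X ~ Binomial(8, 0.049). Want P(X=2 | X≥1) = P(X=2) / P(X≥1).
P(X=2) = C(8,2)·0.049^2·0.951^6 = 0.04973
P(X≥1) = 1 − 0.66903 = 0.33097
Ratio = 0.04973 / 0.33097 = 0.15026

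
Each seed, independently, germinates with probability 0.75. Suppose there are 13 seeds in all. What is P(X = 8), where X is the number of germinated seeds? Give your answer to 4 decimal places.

0.1258

X ~ Binomial(n=13, p=0.75).
P(X=8) = C(13,8) · p^8 · (1−p)^5
= 1287 · 0.10011 · 0.00097656 = 0.125826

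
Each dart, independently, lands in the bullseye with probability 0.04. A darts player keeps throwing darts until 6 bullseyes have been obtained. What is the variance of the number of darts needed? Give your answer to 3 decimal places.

Y = total darts until the sixth success; negative binomial with r=6, p=0.04.
Var(Y) = r(1−p)/p² = 6·0.96 / 0.04² = 3600.00000

3600.000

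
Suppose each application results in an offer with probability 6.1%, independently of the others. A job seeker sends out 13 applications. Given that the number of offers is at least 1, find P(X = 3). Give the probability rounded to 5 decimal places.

X ~ Binomial(13, 0.061). Want P(X=3 | X≥1) = P(X=3) / P(X≥1).
P(X=3) = C(13,3)·0.061^3·0.939^10 = 0.0345949
P(X≥1) = 1 − 0.4412175 = 0.5587825
Ratio = 0.0345949 / 0.5587825 = 0.0619111

0.06191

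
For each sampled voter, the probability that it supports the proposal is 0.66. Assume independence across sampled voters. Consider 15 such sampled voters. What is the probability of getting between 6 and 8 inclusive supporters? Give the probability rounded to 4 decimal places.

0.2095

X ~ Binomial(15, 0.66); P(6 ≤ X ≤ 8) = Σ C(15,k) p^k (1−p)^(15−k) over k:
  k=6: C(15,6)·0.66^6·0.34^9 = 0.025118
  k=7: C(15,7)·0.66^7·0.34^8 = 0.062688
  k=8: C(15,8)·0.66^8·0.34^7 = 0.121689
Total = 0.209495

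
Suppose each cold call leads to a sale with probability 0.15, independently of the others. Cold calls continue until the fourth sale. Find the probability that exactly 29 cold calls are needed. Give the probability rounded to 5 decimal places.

0.02852

Y = trial on which the fourth success occurs; negative binomial, r=4, p=0.15.
P(Y=29) = C(28,3) · p^4 · (1−p)^25
= 3276 · 0.00050625 · 0.017198 = 0.0285221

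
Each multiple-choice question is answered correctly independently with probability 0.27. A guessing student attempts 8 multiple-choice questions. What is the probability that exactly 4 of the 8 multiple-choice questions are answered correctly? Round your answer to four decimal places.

0.1056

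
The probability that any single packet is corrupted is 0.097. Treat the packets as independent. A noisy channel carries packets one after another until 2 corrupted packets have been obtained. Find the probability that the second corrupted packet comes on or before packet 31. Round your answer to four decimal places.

Finishing within 31 packets ⇔ at least 2 successes in the first 31. With X ~ Binomial(31, 0.097), P(Y ≤ 31) = 1 − P(X ≤ 1).
  k=0: C(31,0)·0.097^0·0.903^31 = 0.042298
  k=1: C(31,1)·0.097^1·0.903^30 = 0.140853
1 − 0.183151 = 0.816849

0.8168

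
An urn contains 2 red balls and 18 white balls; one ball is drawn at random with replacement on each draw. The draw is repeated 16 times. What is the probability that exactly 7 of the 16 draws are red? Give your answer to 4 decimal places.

X ~ Binomial(n=16, p=0.10).
P(X=7) = C(16,7) · p^7 · (1−p)^9
= 11440 · 1e-07 · 0.38742 = 0.000443

0.0004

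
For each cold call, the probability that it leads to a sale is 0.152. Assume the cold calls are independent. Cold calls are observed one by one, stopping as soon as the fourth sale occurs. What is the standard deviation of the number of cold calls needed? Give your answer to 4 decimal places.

12.1167

Y = total cold calls until the fourth success; negative binomial with r=4, p=0.152.
SD(Y) = √[r(1−p)/p²] = √(146.814404) = 12.116699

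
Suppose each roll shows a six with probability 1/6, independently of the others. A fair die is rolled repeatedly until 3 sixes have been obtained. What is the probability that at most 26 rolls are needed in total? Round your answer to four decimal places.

0.8323

Finishing within 26 rolls ⇔ at least 3 successes in the first 26. With X ~ Binomial(26, 0.166667), P(Y ≤ 26) = 1 − P(X ≤ 2).
  k=0: C(26,0)·0.166667^0·0.833333^26 = 0.008735
  k=1: C(26,1)·0.166667^1·0.833333^25 = 0.045425
  k=2: C(26,2)·0.166667^2·0.833333^24 = 0.113561
1 − 0.167722 = 0.832278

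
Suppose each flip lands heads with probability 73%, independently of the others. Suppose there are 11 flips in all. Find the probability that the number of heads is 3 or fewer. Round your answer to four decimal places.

0.0021

X ~ Binomial(11, 0.73); P(X ≤ 3) = Σ C(11,k) p^k (1−p)^(11−k) over k:
  k=0: C(11,0)·0.73^0·0.27^11 = 0.000001
  k=1: C(11,1)·0.73^1·0.27^10 = 0.000017
  k=2: C(11,2)·0.73^2·0.27^9 = 0.000224
  k=3: C(11,3)·0.73^3·0.27^8 = 0.001813
Total = 0.002053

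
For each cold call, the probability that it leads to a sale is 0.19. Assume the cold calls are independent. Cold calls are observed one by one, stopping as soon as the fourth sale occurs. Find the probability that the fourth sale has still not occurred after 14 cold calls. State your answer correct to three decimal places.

0.732

Needing more than 14 cold calls ⇔ fewer than 4 successes in the first 14. With X ~ Binomial(14, 0.19), P(Y > 14) = P(X ≤ 3).
  k=0: C(14,0)·0.19^0·0.81^14 = 0.05233
  k=1: C(14,1)·0.19^1·0.81^13 = 0.17186
  k=2: C(14,2)·0.19^2·0.81^12 = 0.26204
  k=3: C(14,3)·0.19^3·0.81^11 = 0.24587
P(X ≤ 3) = 0.73211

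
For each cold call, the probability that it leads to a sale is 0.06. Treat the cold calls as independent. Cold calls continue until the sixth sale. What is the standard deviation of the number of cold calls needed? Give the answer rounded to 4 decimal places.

39.5811

Y = total cold calls until the sixth success; negative binomial with r=6, p=0.06.
SD(Y) = √[r(1−p)/p²] = √(1566.666667) = 39.581140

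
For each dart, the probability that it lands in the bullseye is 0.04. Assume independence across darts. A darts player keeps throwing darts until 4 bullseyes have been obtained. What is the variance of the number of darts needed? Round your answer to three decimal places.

2400.000

Y = total darts until the fourth success; negative binomial with r=4, p=0.04.
Var(Y) = r(1−p)/p² = 4·0.96 / 0.04² = 2400.00000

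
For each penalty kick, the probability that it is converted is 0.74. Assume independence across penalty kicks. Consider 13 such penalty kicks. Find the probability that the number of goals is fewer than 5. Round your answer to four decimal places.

X ~ Binomial(13, 0.74); P(X ≤ 4) = Σ C(13,k) p^k (1−p)^(13−k) over k:
  k=0: C(13,0)·0.74^0·0.26^13 = 0.000000
  k=1: C(13,1)·0.74^1·0.26^12 = 0.000001
  k=2: C(13,2)·0.74^2·0.26^11 = 0.000016
  k=3: C(13,3)·0.74^3·0.26^10 = 0.000164
  k=4: C(13,4)·0.74^4·0.26^9 = 0.001164
Total = 0.001344

0.0013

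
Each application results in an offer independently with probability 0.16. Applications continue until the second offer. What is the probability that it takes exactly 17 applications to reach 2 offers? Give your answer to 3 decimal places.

0.030

Y = trial on which the second success occurs; negative binomial, r=2, p=0.16.
P(Y=17) = C(16,1) · p^2 · (1−p)^15
= 16 · 0.0256 · 0.073146 = 0.02996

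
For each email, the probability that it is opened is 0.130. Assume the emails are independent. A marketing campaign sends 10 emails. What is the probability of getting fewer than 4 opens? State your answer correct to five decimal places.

0.96870

X ~ Binomial(10, 0.13); P(X ≤ 3) = Σ C(10,k) p^k (1−p)^(10−k) over k:
  k=0: C(10,0)·0.13^0·0.87^10 = 0.2484234
  k=1: C(10,1)·0.13^1·0.87^9 = 0.3712074
  k=2: C(10,2)·0.13^2·0.87^8 = 0.2496050
  k=3: C(10,3)·0.13^3·0.87^7 = 0.0994595
Total = 0.9686952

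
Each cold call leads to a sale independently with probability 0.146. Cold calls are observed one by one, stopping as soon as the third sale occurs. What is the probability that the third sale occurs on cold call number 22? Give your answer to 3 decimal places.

0.033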